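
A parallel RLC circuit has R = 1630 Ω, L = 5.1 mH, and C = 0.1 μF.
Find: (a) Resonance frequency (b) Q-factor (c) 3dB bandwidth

Step 1 — Resonance: ω₀ = 1/√(LC) = 1/√(0.0051·1e-07) = 4.428e+04 rad/s.
Step 2 — f₀ = ω₀/(2π) = 7047 Hz.
Step 3 — Parallel Q: Q = R/(ω₀L) = 1630/(4.428e+04·0.0051) = 7.218.
Step 4 — Bandwidth: Δω = ω₀/Q = 6135 rad/s; BW = Δω/(2π) = 976.4 Hz.

(a) f₀ = 7047 Hz  (b) Q = 7.218  (c) BW = 976.4 Hz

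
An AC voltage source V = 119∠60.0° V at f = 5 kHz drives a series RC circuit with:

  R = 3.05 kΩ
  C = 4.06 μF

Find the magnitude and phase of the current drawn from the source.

Step 1 — Angular frequency: ω = 2π·f = 2π·5000 = 3.142e+04 rad/s.
Step 2 — Component impedances:
  R: Z = R = 3050 Ω
  C: Z = 1/(jωC) = -j/(ω·C) = 0 - j7.84 Ω
Step 3 — Series combination: Z_total = R + C = 3050 - j7.84 Ω = 3050∠-0.1° Ω.
Step 4 — Source phasor: V = 119∠60.0° V = 59.5 + j103.1 V.
Step 5 — Ohm's law: I = V / Z_total = (59.5 + j103.1) / (3050 - j7.84) = 0.01942 + j0.03384 A.
Step 6 — Convert to polar: |I| = 0.03902 A, ∠I = 60.1°.

I = 0.03902∠60.1° A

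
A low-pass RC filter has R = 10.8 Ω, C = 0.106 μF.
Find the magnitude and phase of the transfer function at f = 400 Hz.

Step 1 — Angular frequency: ω = 2π·400 = 2513 rad/s.
Step 2 — Transfer function: H(jω) = 1/(1 + jωRC).
Step 3 — Denominator: 1 + jωRC = 1 + j·2513·10.8·1.06e-07 = 1 + j0.002877.
Step 4 — H = 1 - j0.002877.
Step 5 — Magnitude: |H| = 1 (-0.0 dB); phase: φ = -0.2°.

|H| = 1 (-0.0 dB), φ = -0.2°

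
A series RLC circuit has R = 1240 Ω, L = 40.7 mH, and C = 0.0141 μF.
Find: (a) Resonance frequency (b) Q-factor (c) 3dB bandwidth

Step 1 — Resonance: ω₀ = 1/√(LC) = 1/√(0.0407·1.41e-08) = 4.174e+04 rad/s.
Step 2 — f₀ = ω₀/(2π) = 6644 Hz.
Step 3 — Series Q: Q = ω₀L/R = 4.174e+04·0.0407/1240 = 1.37.
Step 4 — Bandwidth: Δω = ω₀/Q = 3.047e+04 rad/s; BW = Δω/(2π) = 4849 Hz.

(a) f₀ = 6644 Hz  (b) Q = 1.37  (c) BW = 4849 Hz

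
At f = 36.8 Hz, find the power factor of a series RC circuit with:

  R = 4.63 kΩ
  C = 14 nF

Step 1 — Angular frequency: ω = 2π·f = 2π·36.8 = 231.2 rad/s.
Step 2 — Component impedances:
  R: Z = R = 4630 Ω
  C: Z = 1/(jωC) = -j/(ω·C) = 0 - j3.089e+05 Ω
Step 3 — Series combination: Z_total = R + C = 4630 - j3.089e+05 Ω = 3.09e+05∠-89.1° Ω.
Step 4 — Power factor: PF = cos(φ) = Re(Z)/|Z| = 4630/3.0895e+05 = 0.01499.
Step 5 — Type: Im(Z) = -3.089e+05 ⇒ leading (phase φ = -89.1°).

PF = 0.01499 (leading, φ = -89.1°)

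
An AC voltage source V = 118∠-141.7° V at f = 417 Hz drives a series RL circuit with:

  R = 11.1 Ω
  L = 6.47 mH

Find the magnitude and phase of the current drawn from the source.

Step 1 — Angular frequency: ω = 2π·f = 2π·417 = 2620 rad/s.
Step 2 — Component impedances:
  R: Z = R = 11.1 Ω
  L: Z = jωL = j·2620·0.00647 = 0 + j16.95 Ω
Step 3 — Series combination: Z_total = R + L = 11.1 + j16.95 Ω = 20.26∠56.8° Ω.
Step 4 — Source phasor: V = 118∠-141.7° V = -92.6 - j73.13 V.
Step 5 — Ohm's law: I = V / Z_total = (-92.6 - j73.13) / (11.1 + j16.95) = -5.523 + j1.846 A.
Step 6 — Convert to polar: |I| = 5.823 A, ∠I = 161.5°.

I = 5.823∠161.5° A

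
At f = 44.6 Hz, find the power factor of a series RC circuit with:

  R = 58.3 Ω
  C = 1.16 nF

Step 1 — Angular frequency: ω = 2π·f = 2π·44.6 = 280.2 rad/s.
Step 2 — Component impedances:
  R: Z = R = 58.3 Ω
  C: Z = 1/(jωC) = -j/(ω·C) = 0 - j3.076e+06 Ω
Step 3 — Series combination: Z_total = R + C = 58.3 - j3.076e+06 Ω = 3.076e+06∠-90.0° Ω.
Step 4 — Power factor: PF = cos(φ) = Re(Z)/|Z| = 58.3/3.076e+06 = 1.895e-05.
Step 5 — Type: Im(Z) = -3.076e+06 ⇒ leading (phase φ = -90.0°).

PF = 1.895e-05 (leading, φ = -90.0°)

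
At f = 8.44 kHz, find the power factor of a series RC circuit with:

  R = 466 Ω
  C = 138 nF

Step 1 — Angular frequency: ω = 2π·f = 2π·8440 = 5.303e+04 rad/s.
Step 2 — Component impedances:
  R: Z = R = 466 Ω
  C: Z = 1/(jωC) = -j/(ω·C) = 0 - j136.6 Ω
Step 3 — Series combination: Z_total = R + C = 466 - j136.6 Ω = 485.6∠-16.3° Ω.
Step 4 — Power factor: PF = cos(φ) = Re(Z)/|Z| = 466/485.6 = 0.9596.
Step 5 — Type: Im(Z) = -136.6 ⇒ leading (phase φ = -16.3°).

PF = 0.9596 (leading, φ = -16.3°)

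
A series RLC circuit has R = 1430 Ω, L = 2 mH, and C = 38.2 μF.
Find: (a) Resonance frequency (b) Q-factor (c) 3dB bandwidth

Step 1 — Resonance condition Im(Z)=0 gives ω₀ = 1/√(LC).
Step 2 — ω₀ = 1/√(0.002·3.82e-05) = 3618 rad/s.
Step 3 — f₀ = ω₀/(2π) = 575.8 Hz.
Step 4 — Series Q: Q = ω₀L/R = 3618·0.002/1430 = 0.00506.
Step 5 — 3dB bandwidth: Δω = ω₀/Q = 7.15e+05 rad/s; BW = Δω/(2π) = 1.138e+05 Hz.

(a) f₀ = 575.8 Hz  (b) Q = 0.00506  (c) BW = 1.138e+05 Hz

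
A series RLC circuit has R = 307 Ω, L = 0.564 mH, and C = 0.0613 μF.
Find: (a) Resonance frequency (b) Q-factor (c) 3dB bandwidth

Step 1 — Resonance condition Im(Z)=0 gives ω₀ = 1/√(LC).
Step 2 — ω₀ = 1/√(0.000564·6.13e-08) = 1.701e+05 rad/s.
Step 3 — f₀ = ω₀/(2π) = 2.707e+04 Hz.
Step 4 — Series Q: Q = ω₀L/R = 1.701e+05·0.000564/307 = 0.3124.
Step 5 — 3dB bandwidth: Δω = ω₀/Q = 5.443e+05 rad/s; BW = Δω/(2π) = 8.663e+04 Hz.

(a) f₀ = 2.707e+04 Hz  (b) Q = 0.3124  (c) BW = 8.663e+04 Hz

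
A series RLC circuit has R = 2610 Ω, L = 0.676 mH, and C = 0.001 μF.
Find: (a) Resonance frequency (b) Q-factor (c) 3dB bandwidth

Step 1 — Resonance: ω₀ = 1/√(LC) = 1/√(0.000676·1e-09) = 1.216e+06 rad/s.
Step 2 — f₀ = ω₀/(2π) = 1.936e+05 Hz.
Step 3 — Series Q: Q = ω₀L/R = 1.216e+06·0.000676/2610 = 0.315.
Step 4 — Bandwidth: Δω = ω₀/Q = 3.861e+06 rad/s; BW = Δω/(2π) = 6.145e+05 Hz.

(a) f₀ = 1.936e+05 Hz  (b) Q = 0.315  (c) BW = 6.145e+05 Hz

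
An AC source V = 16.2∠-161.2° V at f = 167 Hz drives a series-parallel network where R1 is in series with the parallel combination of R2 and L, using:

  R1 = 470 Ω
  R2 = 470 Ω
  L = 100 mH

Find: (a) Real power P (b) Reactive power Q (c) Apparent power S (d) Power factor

Step 1 — Angular frequency: ω = 2π·f = 2π·167 = 1049 rad/s.
Step 2 — Component impedances:
  R1: Z = R = 470 Ω
  R2: Z = R = 470 Ω
  L: Z = jωL = j·1049·0.1 = 0 + j104.9 Ω
Step 3 — Parallel branch: R2 || L = 1/(1/R2 + 1/L) = 22.31 + j99.95 Ω.
Step 4 — Series with R1: Z_total = R1 + (R2 || L) = 492.3 + j99.95 Ω = 502.4∠11.5° Ω.
Step 5 — Source phasor: V = 16.2∠-161.2° V = -15.34 - j5.221 V.
Step 6 — Current: I = V / Z = -0.03198 - j0.004111 A = 0.03225∠-172.7° A.
Step 7 — Complex power: S = V·I* = 0.512 + j0.1039 VA.
Step 8 — Real power: P = Re(S) = 0.512 W.
Step 9 — Reactive power: Q = Im(S) = 0.1039 VAR.
Step 10 — Apparent power: |S| = 0.5224 VA.
Step 11 — Power factor: PF = P/|S| = 0.98 (lagging).

(a) P = 0.512 W  (b) Q = 0.1039 VAR  (c) S = 0.5224 VA  (d) PF = 0.98 (lagging)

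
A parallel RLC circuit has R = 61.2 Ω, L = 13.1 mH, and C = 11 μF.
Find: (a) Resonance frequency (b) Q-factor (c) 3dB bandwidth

Step 1 — Resonance: ω₀ = 1/√(LC) = 1/√(0.0131·1.1e-05) = 2634 rad/s.
Step 2 — f₀ = ω₀/(2π) = 419.3 Hz.
Step 3 — Parallel Q: Q = R/(ω₀L) = 61.2/(2634·0.0131) = 1.773.
Step 4 — Bandwidth: Δω = ω₀/Q = 1485 rad/s; BW = Δω/(2π) = 236.4 Hz.

(a) f₀ = 419.3 Hz  (b) Q = 1.773  (c) BW = 236.4 Hz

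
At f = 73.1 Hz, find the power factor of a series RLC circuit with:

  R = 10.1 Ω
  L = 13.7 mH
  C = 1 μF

Step 1 — Angular frequency: ω = 2π·f = 2π·73.1 = 459.3 rad/s.
Step 2 — Component impedances:
  R: Z = R = 10.1 Ω
  L: Z = jωL = j·459.3·0.0137 = 0 + j6.292 Ω
  C: Z = 1/(jωC) = -j/(ω·C) = 0 - j2177 Ω
Step 3 — Series combination: Z_total = R + L + C = 10.1 - j2171 Ω = 2171∠-89.7° Ω.
Step 4 — Power factor: PF = cos(φ) = Re(Z)/|Z| = 10.1/2171 = 0.004652.
Step 5 — Type: Im(Z) = -2171 ⇒ leading (phase φ = -89.7°).

PF = 0.004652 (leading, φ = -89.7°)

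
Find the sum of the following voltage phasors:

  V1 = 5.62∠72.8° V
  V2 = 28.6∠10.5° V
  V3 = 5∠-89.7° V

Step 1 — Convert each phasor to rectangular form:
  V1 = 5.62·(cos(72.8°) + j·sin(72.8°)) = 1.662 + j5.369 V
  V2 = 28.6·(cos(10.5°) + j·sin(10.5°)) = 28.12 + j5.212 V
  V3 = 5·(cos(-89.7°) + j·sin(-89.7°)) = 0.02618 - j5 V
Step 2 — Sum components: V_total = 29.81 + j5.581 V.
Step 3 — Convert to polar: |V_total| = 30.33 V, ∠V_total = 10.6°.

V_total = 30.33∠10.6° V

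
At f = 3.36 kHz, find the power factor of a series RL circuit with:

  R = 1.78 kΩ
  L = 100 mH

Step 1 — Angular frequency: ω = 2π·f = 2π·3360 = 2.111e+04 rad/s.
Step 2 — Component impedances:
  R: Z = R = 1780 Ω
  L: Z = jωL = j·2.111e+04·0.1 = 0 + j2111 Ω
Step 3 — Series combination: Z_total = R + L = 1780 + j2111 Ω = 2761∠49.9° Ω.
Step 4 — Power factor: PF = cos(φ) = Re(Z)/|Z| = 1780/2761.4 = 0.6446.
Step 5 — Type: Im(Z) = 2111 ⇒ lagging (phase φ = 49.9°).

PF = 0.6446 (lagging, φ = 49.9°)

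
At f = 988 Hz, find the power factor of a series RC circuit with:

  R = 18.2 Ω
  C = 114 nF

Step 1 — Angular frequency: ω = 2π·f = 2π·988 = 6208 rad/s.
Step 2 — Component impedances:
  R: Z = R = 18.2 Ω
  C: Z = 1/(jωC) = -j/(ω·C) = 0 - j1413 Ω
Step 3 — Series combination: Z_total = R + C = 18.2 - j1413 Ω = 1413∠-89.3° Ω.
Step 4 — Power factor: PF = cos(φ) = Re(Z)/|Z| = 18.2/1413 = 0.01288.
Step 5 — Type: Im(Z) = -1413 ⇒ leading (phase φ = -89.3°).

PF = 0.01288 (leading, φ = -89.3°)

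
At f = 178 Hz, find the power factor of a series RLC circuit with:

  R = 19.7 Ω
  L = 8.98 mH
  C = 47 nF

Step 1 — Angular frequency: ω = 2π·f = 2π·178 = 1118 rad/s.
Step 2 — Component impedances:
  R: Z = R = 19.7 Ω
  L: Z = jωL = j·1118·0.00898 = 0 + j10.04 Ω
  C: Z = 1/(jωC) = -j/(ω·C) = 0 - j1.902e+04 Ω
Step 3 — Series combination: Z_total = R + L + C = 19.7 - j1.901e+04 Ω = 1.901e+04∠-89.9° Ω.
Step 4 — Power factor: PF = cos(φ) = Re(Z)/|Z| = 19.7/1.901e+04 = 0.001036.
Step 5 — Type: Im(Z) = -1.901e+04 ⇒ leading (phase φ = -89.9°).

PF = 0.001036 (leading, φ = -89.9°)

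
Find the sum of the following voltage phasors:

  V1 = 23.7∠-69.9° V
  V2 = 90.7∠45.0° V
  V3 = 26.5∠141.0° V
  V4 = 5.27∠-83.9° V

Step 1 — Convert each phasor to rectangular form:
  V1 = 23.7·(cos(-69.9°) + j·sin(-69.9°)) = 8.145 - j22.26 V
  V2 = 90.7·(cos(45.0°) + j·sin(45.0°)) = 64.13 + j64.13 V
  V3 = 26.5·(cos(141.0°) + j·sin(141.0°)) = -20.59 + j16.68 V
  V4 = 5.27·(cos(-83.9°) + j·sin(-83.9°)) = 0.56 - j5.24 V
Step 2 — Sum components: V_total = 52.24 + j53.31 V.
Step 3 — Convert to polar: |V_total| = 74.65 V, ∠V_total = 45.6°.

V_total = 74.65∠45.6° V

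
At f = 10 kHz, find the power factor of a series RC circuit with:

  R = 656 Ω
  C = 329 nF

Step 1 — Angular frequency: ω = 2π·f = 2π·1e+04 = 6.283e+04 rad/s.
Step 2 — Component impedances:
  R: Z = R = 656 Ω
  C: Z = 1/(jωC) = -j/(ω·C) = 0 - j48.38 Ω
Step 3 — Series combination: Z_total = R + C = 656 - j48.38 Ω = 657.8∠-4.2° Ω.
Step 4 — Power factor: PF = cos(φ) = Re(Z)/|Z| = 656/657.8 = 0.9973.
Step 5 — Type: Im(Z) = -48.38 ⇒ leading (phase φ = -4.2°).

PF = 0.9973 (leading, φ = -4.2°)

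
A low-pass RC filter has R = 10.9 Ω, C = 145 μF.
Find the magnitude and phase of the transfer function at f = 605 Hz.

Step 1 — Angular frequency: ω = 2π·605 = 3801 rad/s.
Step 2 — Transfer function: H(jω) = 1/(1 + jωRC).
Step 3 — Denominator: 1 + jωRC = 1 + j·3801·10.9·0.000145 = 1 + j6.008.
Step 4 — H = 0.02696 - j0.162.
Step 5 — Magnitude: |H| = 0.1642 (-15.7 dB); phase: φ = -80.6°.

|H| = 0.1642 (-15.7 dB), φ = -80.6°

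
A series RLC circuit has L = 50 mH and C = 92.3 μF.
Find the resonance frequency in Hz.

Step 1 — Resonance condition Im(Z)=0 gives ω₀ = 1/√(LC).
Step 2 — ω₀ = 1/√(0.05·9.23e-05) = 465.5 rad/s.
Step 3 — f₀ = ω₀/(2π) = 74.09 Hz.

f₀ = 74.09 Hz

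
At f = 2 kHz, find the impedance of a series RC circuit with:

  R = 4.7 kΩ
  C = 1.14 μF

Step 1 — Angular frequency: ω = 2π·f = 2π·2000 = 1.257e+04 rad/s.
Step 2 — Component impedances:
  R: Z = R = 4700 Ω
  C: Z = 1/(jωC) = -j/(ω·C) = 0 - j69.8 Ω
Step 3 — Series combination: Z_total = R + C = 4700 - j69.8 Ω = 4701∠-0.9° Ω.

Z = 4700 - j69.8 Ω = 4701∠-0.9° Ω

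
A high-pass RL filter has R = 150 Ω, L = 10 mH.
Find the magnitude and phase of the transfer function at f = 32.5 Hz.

Step 1 — Angular frequency: ω = 2π·32.5 = 204.2 rad/s.
Step 2 — Transfer function: H(jω) = jωL/(R + jωL).
Step 3 — Numerator jωL = j·2.042; denominator R + jωL = 150 + j2.042.
Step 4 — H = 0.0001853 + j0.01361.
Step 5 — Magnitude: |H| = 0.01361 (-37.3 dB); phase: φ = 89.2°.

|H| = 0.01361 (-37.3 dB), φ = 89.2°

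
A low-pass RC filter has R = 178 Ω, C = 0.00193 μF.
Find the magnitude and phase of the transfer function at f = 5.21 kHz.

Step 1 — Angular frequency: ω = 2π·5210 = 3.274e+04 rad/s.
Step 2 — Transfer function: H(jω) = 1/(1 + jωRC).
Step 3 — Denominator: 1 + jωRC = 1 + j·3.274e+04·178·1.93e-09 = 1 + j0.01125.
Step 4 — H = 0.9999 - j0.01124.
Step 5 — Magnitude: |H| = 0.9999 (-0.0 dB); phase: φ = -0.6°.

|H| = 0.9999 (-0.0 dB), φ = -0.6°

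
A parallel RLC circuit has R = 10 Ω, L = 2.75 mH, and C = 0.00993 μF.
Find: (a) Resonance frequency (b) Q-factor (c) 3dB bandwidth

Step 1 — Resonance: ω₀ = 1/√(LC) = 1/√(0.00275·9.93e-09) = 1.914e+05 rad/s.
Step 2 — f₀ = ω₀/(2π) = 3.046e+04 Hz.
Step 3 — Parallel Q: Q = R/(ω₀L) = 10/(1.914e+05·0.00275) = 0.019.
Step 4 — Bandwidth: Δω = ω₀/Q = 1.007e+07 rad/s; BW = Δω/(2π) = 1.603e+06 Hz.

(a) f₀ = 3.046e+04 Hz  (b) Q = 0.019  (c) BW = 1.603e+06 Hz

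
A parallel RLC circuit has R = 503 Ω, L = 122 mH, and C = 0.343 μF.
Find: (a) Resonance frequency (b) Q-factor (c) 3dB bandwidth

Step 1 — Resonance: ω₀ = 1/√(LC) = 1/√(0.122·3.43e-07) = 4888 rad/s.
Step 2 — f₀ = ω₀/(2π) = 778 Hz.
Step 3 — Parallel Q: Q = R/(ω₀L) = 503/(4888·0.122) = 0.8434.
Step 4 — Bandwidth: Δω = ω₀/Q = 5796 rad/s; BW = Δω/(2π) = 922.5 Hz.

(a) f₀ = 778 Hz  (b) Q = 0.8434  (c) BW = 922.5 Hz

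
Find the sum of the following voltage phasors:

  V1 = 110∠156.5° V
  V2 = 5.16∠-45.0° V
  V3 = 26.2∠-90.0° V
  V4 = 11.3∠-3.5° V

Step 1 — Convert each phasor to rectangular form:
  V1 = 110·(cos(156.5°) + j·sin(156.5°)) = -100.9 + j43.86 V
  V2 = 5.16·(cos(-45.0°) + j·sin(-45.0°)) = 3.649 - j3.649 V
  V3 = 26.2·(cos(-90.0°) + j·sin(-90.0°)) = 0 - j26.2 V
  V4 = 11.3·(cos(-3.5°) + j·sin(-3.5°)) = 11.28 - j0.6898 V
Step 2 — Sum components: V_total = -85.95 + j13.32 V.
Step 3 — Convert to polar: |V_total| = 86.98 V, ∠V_total = 171.2°.

V_total = 86.98∠171.2° V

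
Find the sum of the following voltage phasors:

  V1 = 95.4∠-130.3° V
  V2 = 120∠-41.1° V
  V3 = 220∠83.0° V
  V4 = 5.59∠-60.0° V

Step 1 — Convert each phasor to rectangular form:
  V1 = 95.4·(cos(-130.3°) + j·sin(-130.3°)) = -61.7 - j72.76 V
  V2 = 120·(cos(-41.1°) + j·sin(-41.1°)) = 90.43 - j78.89 V
  V3 = 220·(cos(83.0°) + j·sin(83.0°)) = 26.81 + j218.4 V
  V4 = 5.59·(cos(-60.0°) + j·sin(-60.0°)) = 2.795 - j4.841 V
Step 2 — Sum components: V_total = 58.33 + j61.88 V.
Step 3 — Convert to polar: |V_total| = 85.04 V, ∠V_total = 46.7°.

V_total = 85.04∠46.7° V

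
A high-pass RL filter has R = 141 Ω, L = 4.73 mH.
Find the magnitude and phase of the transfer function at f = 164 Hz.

Step 1 — Angular frequency: ω = 2π·164 = 1030 rad/s.
Step 2 — Transfer function: H(jω) = jωL/(R + jωL).
Step 3 — Numerator jωL = j·4.874; denominator R + jωL = 141 + j4.874.
Step 4 — H = 0.001193 + j0.03453.
Step 5 — Magnitude: |H| = 0.03455 (-29.2 dB); phase: φ = 88.0°.

|H| = 0.03455 (-29.2 dB), φ = 88.0°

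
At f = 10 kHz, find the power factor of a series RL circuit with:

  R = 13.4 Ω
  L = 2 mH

Step 1 — Angular frequency: ω = 2π·f = 2π·1e+04 = 6.283e+04 rad/s.
Step 2 — Component impedances:
  R: Z = R = 13.4 Ω
  L: Z = jωL = j·6.283e+04·0.002 = 0 + j125.7 Ω
Step 3 — Series combination: Z_total = R + L = 13.4 + j125.7 Ω = 126.4∠83.9° Ω.
Step 4 — Power factor: PF = cos(φ) = Re(Z)/|Z| = 13.4/126.4 = 0.106.
Step 5 — Type: Im(Z) = 125.7 ⇒ lagging (phase φ = 83.9°).

PF = 0.106 (lagging, φ = 83.9°)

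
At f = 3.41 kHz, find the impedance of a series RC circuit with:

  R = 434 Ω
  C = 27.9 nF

Step 1 — Angular frequency: ω = 2π·f = 2π·3410 = 2.143e+04 rad/s.
Step 2 — Component impedances:
  R: Z = R = 434 Ω
  C: Z = 1/(jωC) = -j/(ω·C) = 0 - j1673 Ω
Step 3 — Series combination: Z_total = R + C = 434 - j1673 Ω = 1728∠-75.5° Ω.

Z = 434 - j1673 Ω = 1728∠-75.5° Ω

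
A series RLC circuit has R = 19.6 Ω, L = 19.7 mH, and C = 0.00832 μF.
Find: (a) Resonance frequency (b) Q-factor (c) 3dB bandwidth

Step 1 — Resonance: ω₀ = 1/√(LC) = 1/√(0.0197·8.32e-09) = 7.811e+04 rad/s.
Step 2 — f₀ = ω₀/(2π) = 1.243e+04 Hz.
Step 3 — Series Q: Q = ω₀L/R = 7.811e+04·0.0197/19.6 = 78.51.
Step 4 — Bandwidth: Δω = ω₀/Q = 994.9 rad/s; BW = Δω/(2π) = 158.3 Hz.

(a) f₀ = 1.243e+04 Hz  (b) Q = 78.51  (c) BW = 158.3 Hz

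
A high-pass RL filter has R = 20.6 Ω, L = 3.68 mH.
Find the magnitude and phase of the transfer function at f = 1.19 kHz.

Step 1 — Angular frequency: ω = 2π·1190 = 7477 rad/s.
Step 2 — Transfer function: H(jω) = jωL/(R + jωL).
Step 3 — Numerator jωL = j·27.52; denominator R + jωL = 20.6 + j27.52.
Step 4 — H = 0.6408 + j0.4798.
Step 5 — Magnitude: |H| = 0.8005 (-1.9 dB); phase: φ = 36.8°.

|H| = 0.8005 (-1.9 dB), φ = 36.8°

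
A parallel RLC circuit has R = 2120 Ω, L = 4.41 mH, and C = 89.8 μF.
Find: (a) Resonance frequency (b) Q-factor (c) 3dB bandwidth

Step 1 — Resonance: ω₀ = 1/√(LC) = 1/√(0.00441·8.98e-05) = 1589 rad/s.
Step 2 — f₀ = ω₀/(2π) = 252.9 Hz.
Step 3 — Parallel Q: Q = R/(ω₀L) = 2120/(1589·0.00441) = 302.5.
Step 4 — Bandwidth: Δω = ω₀/Q = 5.253 rad/s; BW = Δω/(2π) = 0.836 Hz.

(a) f₀ = 252.9 Hz  (b) Q = 302.5  (c) BW = 0.836 Hz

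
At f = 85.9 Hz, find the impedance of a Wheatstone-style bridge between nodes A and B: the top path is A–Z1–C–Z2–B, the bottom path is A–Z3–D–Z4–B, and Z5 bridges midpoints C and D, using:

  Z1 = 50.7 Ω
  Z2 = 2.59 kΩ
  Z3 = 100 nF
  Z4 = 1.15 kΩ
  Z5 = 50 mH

Step 1 — Angular frequency: ω = 2π·f = 2π·85.9 = 539.7 rad/s.
Step 2 — Component impedances:
  Z1: Z = R = 50.7 Ω
  Z2: Z = R = 2590 Ω
  Z3: Z = 1/(jωC) = -j/(ω·C) = 0 - j1.853e+04 Ω
  Z4: Z = R = 1150 Ω
  Z5: Z = jωL = j·539.7·0.05 = 0 + j26.99 Ω
Step 3 — Bridge requires nodal analysis (the Z5 bridge couples midpoints C and D, so the two paths cannot be reduced to a simple series/parallel combination). Setting node B to ground and injecting 1 A at node A, the 3-node admittance system at A, C, D solves to V_A = Z_AB = 847.3 + j12.82 Ω = 847.4∠0.9° Ω.

Z = 847.3 + j12.82 Ω = 847.4∠0.9° Ω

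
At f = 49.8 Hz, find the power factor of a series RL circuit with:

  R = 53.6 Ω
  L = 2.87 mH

Step 1 — Angular frequency: ω = 2π·f = 2π·49.8 = 312.9 rad/s.
Step 2 — Component impedances:
  R: Z = R = 53.6 Ω
  L: Z = jωL = j·312.9·0.00287 = 0 + j0.898 Ω
Step 3 — Series combination: Z_total = R + L = 53.6 + j0.898 Ω = 53.61∠1.0° Ω.
Step 4 — Power factor: PF = cos(φ) = Re(Z)/|Z| = 53.6/53.608 = 0.9999.
Step 5 — Type: Im(Z) = 0.898 ⇒ lagging (phase φ = 1.0°).

PF = 0.9999 (lagging, φ = 1.0°)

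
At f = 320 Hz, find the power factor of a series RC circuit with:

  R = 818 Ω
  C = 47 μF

Step 1 — Angular frequency: ω = 2π·f = 2π·320 = 2011 rad/s.
Step 2 — Component impedances:
  R: Z = R = 818 Ω
  C: Z = 1/(jωC) = -j/(ω·C) = 0 - j10.58 Ω
Step 3 — Series combination: Z_total = R + C = 818 - j10.58 Ω = 818.1∠-0.7° Ω.
Step 4 — Power factor: PF = cos(φ) = Re(Z)/|Z| = 818/818.1 = 0.9999.
Step 5 — Type: Im(Z) = -10.58 ⇒ leading (phase φ = -0.7°).

PF = 0.9999 (leading, φ = -0.7°)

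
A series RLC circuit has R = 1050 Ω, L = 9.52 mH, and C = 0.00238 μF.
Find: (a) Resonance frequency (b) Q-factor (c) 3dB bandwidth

Step 1 — Resonance: ω₀ = 1/√(LC) = 1/√(0.00952·2.38e-09) = 2.101e+05 rad/s.
Step 2 — f₀ = ω₀/(2π) = 3.344e+04 Hz.
Step 3 — Series Q: Q = ω₀L/R = 2.101e+05·0.00952/1050 = 1.905.
Step 4 — Bandwidth: Δω = ω₀/Q = 1.103e+05 rad/s; BW = Δω/(2π) = 1.755e+04 Hz.

(a) f₀ = 3.344e+04 Hz  (b) Q = 1.905  (c) BW = 1.755e+04 Hz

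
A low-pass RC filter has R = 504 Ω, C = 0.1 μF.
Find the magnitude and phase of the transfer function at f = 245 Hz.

Step 1 — Angular frequency: ω = 2π·245 = 1539 rad/s.
Step 2 — Transfer function: H(jω) = 1/(1 + jωRC).
Step 3 — Denominator: 1 + jωRC = 1 + j·1539·504·1e-07 = 1 + j0.07758.
Step 4 — H = 0.994 - j0.07712.
Step 5 — Magnitude: |H| = 0.997 (-0.0 dB); phase: φ = -4.4°.

|H| = 0.997 (-0.0 dB), φ = -4.4°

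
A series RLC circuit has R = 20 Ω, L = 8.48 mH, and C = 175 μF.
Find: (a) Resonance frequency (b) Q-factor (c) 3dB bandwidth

Step 1 — Resonance: ω₀ = 1/√(LC) = 1/√(0.00848·0.000175) = 820.9 rad/s.
Step 2 — f₀ = ω₀/(2π) = 130.6 Hz.
Step 3 — Series Q: Q = ω₀L/R = 820.9·0.00848/20 = 0.3481.
Step 4 — Bandwidth: Δω = ω₀/Q = 2358 rad/s; BW = Δω/(2π) = 375.4 Hz.

(a) f₀ = 130.6 Hz  (b) Q = 0.3481  (c) BW = 375.4 Hz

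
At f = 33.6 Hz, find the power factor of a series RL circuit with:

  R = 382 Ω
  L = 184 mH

Step 1 — Angular frequency: ω = 2π·f = 2π·33.6 = 211.1 rad/s.
Step 2 — Component impedances:
  R: Z = R = 382 Ω
  L: Z = jωL = j·211.1·0.184 = 0 + j38.85 Ω
Step 3 — Series combination: Z_total = R + L = 382 + j38.85 Ω = 384∠5.8° Ω.
Step 4 — Power factor: PF = cos(φ) = Re(Z)/|Z| = 382/383.97 = 0.9949.
Step 5 — Type: Im(Z) = 38.85 ⇒ lagging (phase φ = 5.8°).

PF = 0.9949 (lagging, φ = 5.8°)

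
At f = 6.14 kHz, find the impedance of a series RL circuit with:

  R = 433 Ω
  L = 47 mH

Step 1 — Angular frequency: ω = 2π·f = 2π·6140 = 3.858e+04 rad/s.
Step 2 — Component impedances:
  R: Z = R = 433 Ω
  L: Z = jωL = j·3.858e+04·0.047 = 0 + j1813 Ω
Step 3 — Series combination: Z_total = R + L = 433 + j1813 Ω = 1864∠76.6° Ω.

Z = 433 + j1813 Ω = 1864∠76.6° Ω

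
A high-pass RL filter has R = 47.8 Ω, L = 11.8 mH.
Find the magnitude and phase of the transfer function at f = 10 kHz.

Step 1 — Angular frequency: ω = 2π·1e+04 = 6.283e+04 rad/s.
Step 2 — Transfer function: H(jω) = jωL/(R + jωL).
Step 3 — Numerator jωL = j·741.4; denominator R + jωL = 47.8 + j741.4.
Step 4 — H = 0.9959 + j0.0642.
Step 5 — Magnitude: |H| = 0.9979 (-0.0 dB); phase: φ = 3.7°.

|H| = 0.9979 (-0.0 dB), φ = 3.7°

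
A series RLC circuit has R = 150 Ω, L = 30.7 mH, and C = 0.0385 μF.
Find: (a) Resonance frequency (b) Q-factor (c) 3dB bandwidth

Step 1 — Resonance condition Im(Z)=0 gives ω₀ = 1/√(LC).
Step 2 — ω₀ = 1/√(0.0307·3.85e-08) = 2.909e+04 rad/s.
Step 3 — f₀ = ω₀/(2π) = 4629 Hz.
Step 4 — Series Q: Q = ω₀L/R = 2.909e+04·0.0307/150 = 5.953.
Step 5 — 3dB bandwidth: Δω = ω₀/Q = 4886 rad/s; BW = Δω/(2π) = 777.6 Hz.

(a) f₀ = 4629 Hz  (b) Q = 5.953  (c) BW = 777.6 Hz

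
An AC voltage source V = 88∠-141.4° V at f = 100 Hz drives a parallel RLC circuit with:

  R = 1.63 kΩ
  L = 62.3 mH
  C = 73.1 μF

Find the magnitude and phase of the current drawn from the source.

Step 1 — Angular frequency: ω = 2π·f = 2π·100 = 628.3 rad/s.
Step 2 — Component impedances:
  R: Z = R = 1630 Ω
  L: Z = jωL = j·628.3·0.0623 = 0 + j39.14 Ω
  C: Z = 1/(jωC) = -j/(ω·C) = 0 - j21.77 Ω
Step 3 — Parallel combination: 1/Z_total = 1/R + 1/L + 1/C; Z_total = 1.475 - j49.01 Ω = 49.04∠-88.3° Ω.
Step 4 — Source phasor: V = 88∠-141.4° V = -68.77 - j54.9 V.
Step 5 — Ohm's law: I = V / Z_total = (-68.77 - j54.9) / (1.475 - j49.01) = 1.077 - j1.436 A.
Step 6 — Convert to polar: |I| = 1.795 A, ∠I = -53.1°.

I = 1.795∠-53.1° A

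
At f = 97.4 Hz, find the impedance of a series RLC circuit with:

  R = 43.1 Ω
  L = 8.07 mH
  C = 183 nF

Step 1 — Angular frequency: ω = 2π·f = 2π·97.4 = 612 rad/s.
Step 2 — Component impedances:
  R: Z = R = 43.1 Ω
  L: Z = jωL = j·612·0.00807 = 0 + j4.939 Ω
  C: Z = 1/(jωC) = -j/(ω·C) = 0 - j8929 Ω
Step 3 — Series combination: Z_total = R + L + C = 43.1 - j8924 Ω = 8924∠-89.7° Ω.

Z = 43.1 - j8924 Ω = 8924∠-89.7° Ω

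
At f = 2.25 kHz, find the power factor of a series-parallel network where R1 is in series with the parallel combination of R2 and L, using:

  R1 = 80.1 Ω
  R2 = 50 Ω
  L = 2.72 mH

Step 1 — Angular frequency: ω = 2π·f = 2π·2250 = 1.414e+04 rad/s.
Step 2 — Component impedances:
  R1: Z = R = 80.1 Ω
  R2: Z = R = 50 Ω
  L: Z = jωL = j·1.414e+04·0.00272 = 0 + j38.45 Ω
Step 3 — Parallel branch: R2 || L = 1/(1/R2 + 1/L) = 18.58 + j24.16 Ω.
Step 4 — Series with R1: Z_total = R1 + (R2 || L) = 98.68 + j24.16 Ω = 101.6∠13.8° Ω.
Step 5 — Power factor: PF = cos(φ) = Re(Z)/|Z| = 98.68/101.6 = 0.9713.
Step 6 — Type: Im(Z) = 24.16 ⇒ lagging (phase φ = 13.8°).

PF = 0.9713 (lagging, φ = 13.8°)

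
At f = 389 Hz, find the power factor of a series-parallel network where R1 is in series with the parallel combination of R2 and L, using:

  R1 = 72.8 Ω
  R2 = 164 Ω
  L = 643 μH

Step 1 — Angular frequency: ω = 2π·f = 2π·389 = 2444 rad/s.
Step 2 — Component impedances:
  R1: Z = R = 72.8 Ω
  R2: Z = R = 164 Ω
  L: Z = jωL = j·2444·0.000643 = 0 + j1.572 Ω
Step 3 — Parallel branch: R2 || L = 1/(1/R2 + 1/L) = 0.01506 + j1.571 Ω.
Step 4 — Series with R1: Z_total = R1 + (R2 || L) = 72.82 + j1.571 Ω = 72.83∠1.2° Ω.
Step 5 — Power factor: PF = cos(φ) = Re(Z)/|Z| = 72.815/72.832 = 0.9998.
Step 6 — Type: Im(Z) = 1.571 ⇒ lagging (phase φ = 1.2°).

PF = 0.9998 (lagging, φ = 1.2°)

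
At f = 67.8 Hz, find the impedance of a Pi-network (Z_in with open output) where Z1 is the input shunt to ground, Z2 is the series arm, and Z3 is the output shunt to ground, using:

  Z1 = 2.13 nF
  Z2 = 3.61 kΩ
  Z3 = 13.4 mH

Step 1 — Angular frequency: ω = 2π·f = 2π·67.8 = 426 rad/s.
Step 2 — Component impedances:
  Z1: Z = 1/(jωC) = -j/(ω·C) = 0 - j1.102e+06 Ω
  Z2: Z = R = 3610 Ω
  Z3: Z = jωL = j·426·0.0134 = 0 + j5.708 Ω
Step 3 — With open output, the series arm Z2 and the output shunt Z3 appear in series to ground: Z2 + Z3 = 3610 + j5.708 Ω.
Step 4 — Parallel with input shunt Z1: Z_in = Z1 || (Z2 + Z3) = 3610 - j6.117 Ω = 3610∠-0.1° Ω.

Z = 3610 - j6.117 Ω = 3610∠-0.1° Ω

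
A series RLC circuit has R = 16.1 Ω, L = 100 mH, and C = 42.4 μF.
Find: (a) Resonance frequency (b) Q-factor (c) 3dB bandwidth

Step 1 — Resonance: ω₀ = 1/√(LC) = 1/√(0.1·4.24e-05) = 485.6 rad/s.
Step 2 — f₀ = ω₀/(2π) = 77.29 Hz.
Step 3 — Series Q: Q = ω₀L/R = 485.6·0.1/16.1 = 3.016.
Step 4 — Bandwidth: Δω = ω₀/Q = 161 rad/s; BW = Δω/(2π) = 25.62 Hz.

(a) f₀ = 77.29 Hz  (b) Q = 3.016  (c) BW = 25.62 Hz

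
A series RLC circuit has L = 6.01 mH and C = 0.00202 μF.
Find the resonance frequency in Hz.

Step 1 — Resonance condition Im(Z)=0 gives ω₀ = 1/√(LC).
Step 2 — ω₀ = 1/√(0.00601·2.02e-09) = 2.87e+05 rad/s.
Step 3 — f₀ = ω₀/(2π) = 4.568e+04 Hz.

f₀ = 4.568e+04 Hz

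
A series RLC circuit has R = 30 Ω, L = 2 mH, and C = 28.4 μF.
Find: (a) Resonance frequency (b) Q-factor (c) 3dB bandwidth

Step 1 — Resonance condition Im(Z)=0 gives ω₀ = 1/√(LC).
Step 2 — ω₀ = 1/√(0.002·2.84e-05) = 4196 rad/s.
Step 3 — f₀ = ω₀/(2π) = 667.8 Hz.
Step 4 — Series Q: Q = ω₀L/R = 4196·0.002/30 = 0.2797.
Step 5 — 3dB bandwidth: Δω = ω₀/Q = 1.5e+04 rad/s; BW = Δω/(2π) = 2387 Hz.

(a) f₀ = 667.8 Hz  (b) Q = 0.2797  (c) BW = 2387 Hz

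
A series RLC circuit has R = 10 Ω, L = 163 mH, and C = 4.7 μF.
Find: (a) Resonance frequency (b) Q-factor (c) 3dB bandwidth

Step 1 — Resonance condition Im(Z)=0 gives ω₀ = 1/√(LC).
Step 2 — ω₀ = 1/√(0.163·4.7e-06) = 1143 rad/s.
Step 3 — f₀ = ω₀/(2π) = 181.8 Hz.
Step 4 — Series Q: Q = ω₀L/R = 1143·0.163/10 = 18.62.
Step 5 — 3dB bandwidth: Δω = ω₀/Q = 61.35 rad/s; BW = Δω/(2π) = 9.764 Hz.

(a) f₀ = 181.8 Hz  (b) Q = 18.62  (c) BW = 9.764 Hz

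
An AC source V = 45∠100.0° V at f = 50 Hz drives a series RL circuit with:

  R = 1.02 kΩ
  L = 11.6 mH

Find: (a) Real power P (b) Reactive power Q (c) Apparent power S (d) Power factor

Step 1 — Angular frequency: ω = 2π·f = 2π·50 = 314.2 rad/s.
Step 2 — Component impedances:
  R: Z = R = 1020 Ω
  L: Z = jωL = j·314.2·0.0116 = 0 + j3.644 Ω
Step 3 — Series combination: Z_total = R + L = 1020 + j3.644 Ω = 1020∠0.2° Ω.
Step 4 — Source phasor: V = 45∠100.0° V = -7.814 + j44.32 V.
Step 5 — Current: I = V / Z = -0.007506 + j0.04347 A = 0.04412∠99.8° A.
Step 6 — Complex power: S = V·I* = 1.985 + j0.007093 VA.
Step 7 — Real power: P = Re(S) = 1.985 W.
Step 8 — Reactive power: Q = Im(S) = 0.007093 VAR.
Step 9 — Apparent power: |S| = 1.985 VA.
Step 10 — Power factor: PF = P/|S| = 1 (lagging).

(a) P = 1.985 W  (b) Q = 0.007093 VAR  (c) S = 1.985 VA  (d) PF = 1 (lagging)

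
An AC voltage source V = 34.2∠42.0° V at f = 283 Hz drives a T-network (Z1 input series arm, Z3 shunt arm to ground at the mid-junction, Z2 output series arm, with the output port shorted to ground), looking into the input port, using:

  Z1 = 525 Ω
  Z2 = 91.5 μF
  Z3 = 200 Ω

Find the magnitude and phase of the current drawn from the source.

Step 1 — Angular frequency: ω = 2π·f = 2π·283 = 1778 rad/s.
Step 2 — Component impedances:
  Z1: Z = R = 525 Ω
  Z2: Z = 1/(jωC) = -j/(ω·C) = 0 - j6.146 Ω
  Z3: Z = R = 200 Ω
Step 3 — With the output port shorted to ground, the output series arm Z2 runs from the junction to ground; the shunt arm Z3 also runs from the junction to ground. They appear in parallel: Z3 || Z2 = 0.1887 - j6.14 Ω.
Step 4 — Series with input arm Z1: Z_in = Z1 + (Z3 || Z2) = 525.2 - j6.14 Ω = 525.2∠-0.7° Ω.
Step 5 — Source phasor: V = 34.2∠42.0° V = 25.42 + j22.88 V.
Step 6 — Ohm's law: I = V / Z_total = (25.42 + j22.88) / (525.2 - j6.14) = 0.04788 + j0.04413 A.
Step 7 — Convert to polar: |I| = 0.06512 A, ∠I = 42.7°.

I = 0.06512∠42.7° A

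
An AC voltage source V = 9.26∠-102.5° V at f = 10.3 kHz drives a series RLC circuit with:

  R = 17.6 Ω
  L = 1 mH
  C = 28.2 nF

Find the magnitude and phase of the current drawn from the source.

Step 1 — Angular frequency: ω = 2π·f = 2π·1.03e+04 = 6.472e+04 rad/s.
Step 2 — Component impedances:
  R: Z = R = 17.6 Ω
  L: Z = jωL = j·6.472e+04·0.001 = 0 + j64.72 Ω
  C: Z = 1/(jωC) = -j/(ω·C) = 0 - j547.9 Ω
Step 3 — Series combination: Z_total = R + L + C = 17.6 - j483.2 Ω = 483.5∠-87.9° Ω.
Step 4 — Source phasor: V = 9.26∠-102.5° V = -2.004 - j9.041 V.
Step 5 — Ohm's law: I = V / Z_total = (-2.004 - j9.041) / (17.6 - j483.2) = 0.01853 - j0.004823 A.
Step 6 — Convert to polar: |I| = 0.01915 A, ∠I = -14.6°.

I = 0.01915∠-14.6° A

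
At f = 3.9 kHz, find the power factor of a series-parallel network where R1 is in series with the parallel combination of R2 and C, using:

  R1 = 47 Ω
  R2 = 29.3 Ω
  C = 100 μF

Step 1 — Angular frequency: ω = 2π·f = 2π·3900 = 2.45e+04 rad/s.
Step 2 — Component impedances:
  R1: Z = R = 47 Ω
  R2: Z = R = 29.3 Ω
  C: Z = 1/(jωC) = -j/(ω·C) = 0 - j0.4081 Ω
Step 3 — Parallel branch: R2 || C = 1/(1/R2 + 1/C) = 0.005683 - j0.408 Ω.
Step 4 — Series with R1: Z_total = R1 + (R2 || C) = 47.01 - j0.408 Ω = 47.01∠-0.5° Ω.
Step 5 — Power factor: PF = cos(φ) = Re(Z)/|Z| = 47.01/47.01 = 1.
Step 6 — Type: Im(Z) = -0.408 ⇒ leading (phase φ = -0.5°).

PF = 1 (leading, φ = -0.5°)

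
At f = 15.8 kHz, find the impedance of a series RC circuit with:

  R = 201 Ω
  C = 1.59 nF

Step 1 — Angular frequency: ω = 2π·f = 2π·1.58e+04 = 9.927e+04 rad/s.
Step 2 — Component impedances:
  R: Z = R = 201 Ω
  C: Z = 1/(jωC) = -j/(ω·C) = 0 - j6335 Ω
Step 3 — Series combination: Z_total = R + C = 201 - j6335 Ω = 6338∠-88.2° Ω.

Z = 201 - j6335 Ω = 6338∠-88.2° Ω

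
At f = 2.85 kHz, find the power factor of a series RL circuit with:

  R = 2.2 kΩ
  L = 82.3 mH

Step 1 — Angular frequency: ω = 2π·f = 2π·2850 = 1.791e+04 rad/s.
Step 2 — Component impedances:
  R: Z = R = 2200 Ω
  L: Z = jωL = j·1.791e+04·0.0823 = 0 + j1474 Ω
Step 3 — Series combination: Z_total = R + L = 2200 + j1474 Ω = 2648∠33.8° Ω.
Step 4 — Power factor: PF = cos(φ) = Re(Z)/|Z| = 2200/2648 = 0.8308.
Step 5 — Type: Im(Z) = 1474 ⇒ lagging (phase φ = 33.8°).

PF = 0.8308 (lagging, φ = 33.8°)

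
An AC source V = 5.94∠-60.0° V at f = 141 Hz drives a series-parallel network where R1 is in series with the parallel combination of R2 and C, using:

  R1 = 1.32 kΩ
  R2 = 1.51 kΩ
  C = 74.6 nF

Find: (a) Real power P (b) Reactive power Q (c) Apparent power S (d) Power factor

Step 1 — Angular frequency: ω = 2π·f = 2π·141 = 885.9 rad/s.
Step 2 — Component impedances:
  R1: Z = R = 1320 Ω
  R2: Z = R = 1510 Ω
  C: Z = 1/(jωC) = -j/(ω·C) = 0 - j1.513e+04 Ω
Step 3 — Parallel branch: R2 || C = 1/(1/R2 + 1/C) = 1495 - j149.2 Ω.
Step 4 — Series with R1: Z_total = R1 + (R2 || C) = 2815 - j149.2 Ω = 2819∠-3.0° Ω.
Step 5 — Source phasor: V = 5.94∠-60.0° V = 2.97 - j5.144 V.
Step 6 — Current: I = V / Z = 0.001149 - j0.001766 A = 0.002107∠-57.0° A.
Step 7 — Complex power: S = V·I* = 0.0125 - j0.0006624 VA.
Step 8 — Real power: P = Re(S) = 0.0125 W.
Step 9 — Reactive power: Q = Im(S) = -0.0006624 VAR.
Step 10 — Apparent power: |S| = 0.01252 VA.
Step 11 — Power factor: PF = P/|S| = 0.9986 (leading).

(a) P = 0.0125 W  (b) Q = -0.0006624 VAR  (c) S = 0.01252 VA  (d) PF = 0.9986 (leading)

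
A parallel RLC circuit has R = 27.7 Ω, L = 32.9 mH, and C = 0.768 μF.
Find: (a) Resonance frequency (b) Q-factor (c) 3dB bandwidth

Step 1 — Resonance: ω₀ = 1/√(LC) = 1/√(0.0329·7.68e-07) = 6291 rad/s.
Step 2 — f₀ = ω₀/(2π) = 1001 Hz.
Step 3 — Parallel Q: Q = R/(ω₀L) = 27.7/(6291·0.0329) = 0.1338.
Step 4 — Bandwidth: Δω = ω₀/Q = 4.701e+04 rad/s; BW = Δω/(2π) = 7481 Hz.

(a) f₀ = 1001 Hz  (b) Q = 0.1338  (c) BW = 7481 Hz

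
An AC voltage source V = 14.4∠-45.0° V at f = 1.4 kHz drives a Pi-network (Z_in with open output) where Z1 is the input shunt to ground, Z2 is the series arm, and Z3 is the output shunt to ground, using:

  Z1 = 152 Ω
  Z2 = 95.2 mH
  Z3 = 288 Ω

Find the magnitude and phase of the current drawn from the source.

Step 1 — Angular frequency: ω = 2π·f = 2π·1400 = 8796 rad/s.
Step 2 — Component impedances:
  Z1: Z = R = 152 Ω
  Z2: Z = jωL = j·8796·0.0952 = 0 + j837.4 Ω
  Z3: Z = R = 288 Ω
Step 3 — With open output, the series arm Z2 and the output shunt Z3 appear in series to ground: Z2 + Z3 = 288 + j837.4 Ω.
Step 4 — Parallel with input shunt Z1: Z_in = Z1 || (Z2 + Z3) = 140.6 + j21.62 Ω = 142.3∠8.7° Ω.
Step 5 — Source phasor: V = 14.4∠-45.0° V = 10.18 - j10.18 V.
Step 6 — Ohm's law: I = V / Z_total = (10.18 - j10.18) / (140.6 + j21.62) = 0.05986 - j0.0816 A.
Step 7 — Convert to polar: |I| = 0.1012 A, ∠I = -53.7°.

I = 0.1012∠-53.7° A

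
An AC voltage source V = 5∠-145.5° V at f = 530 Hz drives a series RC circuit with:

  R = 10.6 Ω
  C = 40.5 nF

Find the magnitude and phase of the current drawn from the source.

Step 1 — Angular frequency: ω = 2π·f = 2π·530 = 3330 rad/s.
Step 2 — Component impedances:
  R: Z = R = 10.6 Ω
  C: Z = 1/(jωC) = -j/(ω·C) = 0 - j7415 Ω
Step 3 — Series combination: Z_total = R + C = 10.6 - j7415 Ω = 7415∠-89.9° Ω.
Step 4 — Source phasor: V = 5∠-145.5° V = -4.121 - j2.832 V.
Step 5 — Ohm's law: I = V / Z_total = (-4.121 - j2.832) / (10.6 - j7415) = 0.0003812 - j0.0005563 A.
Step 6 — Convert to polar: |I| = 0.0006743 A, ∠I = -55.6°.

I = 0.0006743∠-55.6° A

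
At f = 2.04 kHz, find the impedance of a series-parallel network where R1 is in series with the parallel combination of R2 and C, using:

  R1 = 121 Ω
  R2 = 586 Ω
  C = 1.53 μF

Step 1 — Angular frequency: ω = 2π·f = 2π·2040 = 1.282e+04 rad/s.
Step 2 — Component impedances:
  R1: Z = R = 121 Ω
  R2: Z = R = 586 Ω
  C: Z = 1/(jωC) = -j/(ω·C) = 0 - j50.99 Ω
Step 3 — Parallel branch: R2 || C = 1/(1/R2 + 1/C) = 4.404 - j50.61 Ω.
Step 4 — Series with R1: Z_total = R1 + (R2 || C) = 125.4 - j50.61 Ω = 135.2∠-22.0° Ω.

Z = 125.4 - j50.61 Ω = 135.2∠-22.0° Ω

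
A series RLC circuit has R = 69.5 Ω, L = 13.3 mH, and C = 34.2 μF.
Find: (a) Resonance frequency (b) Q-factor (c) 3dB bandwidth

Step 1 — Resonance: ω₀ = 1/√(LC) = 1/√(0.0133·3.42e-05) = 1483 rad/s.
Step 2 — f₀ = ω₀/(2π) = 236 Hz.
Step 3 — Series Q: Q = ω₀L/R = 1483·0.0133/69.5 = 0.2837.
Step 4 — Bandwidth: Δω = ω₀/Q = 5226 rad/s; BW = Δω/(2π) = 831.7 Hz.

(a) f₀ = 236 Hz  (b) Q = 0.2837  (c) BW = 831.7 Hz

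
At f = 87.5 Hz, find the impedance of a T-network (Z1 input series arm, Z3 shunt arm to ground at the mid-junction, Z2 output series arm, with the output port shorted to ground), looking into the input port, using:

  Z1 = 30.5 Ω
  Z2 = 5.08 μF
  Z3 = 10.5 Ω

Step 1 — Angular frequency: ω = 2π·f = 2π·87.5 = 549.8 rad/s.
Step 2 — Component impedances:
  Z1: Z = R = 30.5 Ω
  Z2: Z = 1/(jωC) = -j/(ω·C) = 0 - j358.1 Ω
  Z3: Z = R = 10.5 Ω
Step 3 — With the output port shorted to ground, the output series arm Z2 runs from the junction to ground; the shunt arm Z3 also runs from the junction to ground. They appear in parallel: Z3 || Z2 = 10.49 - j0.3076 Ω.
Step 4 — Series with input arm Z1: Z_in = Z1 + (Z3 || Z2) = 40.99 - j0.3076 Ω = 40.99∠-0.4° Ω.

Z = 40.99 - j0.3076 Ω = 40.99∠-0.4° Ω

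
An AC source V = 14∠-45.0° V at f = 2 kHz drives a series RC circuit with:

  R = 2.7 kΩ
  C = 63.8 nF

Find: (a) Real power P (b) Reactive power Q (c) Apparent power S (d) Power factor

Step 1 — Angular frequency: ω = 2π·f = 2π·2000 = 1.257e+04 rad/s.
Step 2 — Component impedances:
  R: Z = R = 2700 Ω
  C: Z = 1/(jωC) = -j/(ω·C) = 0 - j1247 Ω
Step 3 — Series combination: Z_total = R + C = 2700 - j1247 Ω = 2974∠-24.8° Ω.
Step 4 — Source phasor: V = 14∠-45.0° V = 9.899 - j9.899 V.
Step 5 — Current: I = V / Z = 0.004418 - j0.001626 A = 0.004707∠-20.2° A.
Step 6 — Complex power: S = V·I* = 0.05983 - j0.02764 VA.
Step 7 — Real power: P = Re(S) = 0.05983 W.
Step 8 — Reactive power: Q = Im(S) = -0.02764 VAR.
Step 9 — Apparent power: |S| = 0.0659 VA.
Step 10 — Power factor: PF = P/|S| = 0.9078 (leading).

(a) P = 0.05983 W  (b) Q = -0.02764 VAR  (c) S = 0.0659 VA  (d) PF = 0.9078 (leading)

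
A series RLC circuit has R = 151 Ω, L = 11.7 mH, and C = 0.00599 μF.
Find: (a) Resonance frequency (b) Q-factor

Step 1 — Resonance condition Im(Z)=0 gives ω₀ = 1/√(LC).
Step 2 — ω₀ = 1/√(0.0117·5.99e-09) = 1.195e+05 rad/s.
Step 3 — f₀ = ω₀/(2π) = 1.901e+04 Hz.
Step 4 — Series Q: Q = ω₀L/R = 1.195e+05·0.0117/151 = 9.256.

(a) f₀ = 1.901e+04 Hz  (b) Q = 9.256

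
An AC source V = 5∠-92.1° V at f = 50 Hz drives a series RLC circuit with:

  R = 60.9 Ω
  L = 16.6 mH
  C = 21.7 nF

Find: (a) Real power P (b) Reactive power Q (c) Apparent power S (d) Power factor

Step 1 — Angular frequency: ω = 2π·f = 2π·50 = 314.2 rad/s.
Step 2 — Component impedances:
  R: Z = R = 60.9 Ω
  L: Z = jωL = j·314.2·0.0166 = 0 + j5.215 Ω
  C: Z = 1/(jωC) = -j/(ω·C) = 0 - j1.467e+05 Ω
Step 3 — Series combination: Z_total = R + L + C = 60.9 - j1.467e+05 Ω = 1.467e+05∠-90.0° Ω.
Step 4 — Source phasor: V = 5∠-92.1° V = -0.1832 - j4.997 V.
Step 5 — Current: I = V / Z = 3.406e-05 - j1.263e-06 A = 3.409e-05∠-2.1° A.
Step 6 — Complex power: S = V·I* = 7.076e-08 - j0.0001704 VA.
Step 7 — Real power: P = Re(S) = 7.076e-08 W.
Step 8 — Reactive power: Q = Im(S) = -0.0001704 VAR.
Step 9 — Apparent power: |S| = 0.0001704 VA.
Step 10 — Power factor: PF = P/|S| = 0.0004152 (leading).

(a) P = 7.076e-08 W  (b) Q = -0.0001704 VAR  (c) S = 0.0001704 VA  (d) PF = 0.0004152 (leading)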